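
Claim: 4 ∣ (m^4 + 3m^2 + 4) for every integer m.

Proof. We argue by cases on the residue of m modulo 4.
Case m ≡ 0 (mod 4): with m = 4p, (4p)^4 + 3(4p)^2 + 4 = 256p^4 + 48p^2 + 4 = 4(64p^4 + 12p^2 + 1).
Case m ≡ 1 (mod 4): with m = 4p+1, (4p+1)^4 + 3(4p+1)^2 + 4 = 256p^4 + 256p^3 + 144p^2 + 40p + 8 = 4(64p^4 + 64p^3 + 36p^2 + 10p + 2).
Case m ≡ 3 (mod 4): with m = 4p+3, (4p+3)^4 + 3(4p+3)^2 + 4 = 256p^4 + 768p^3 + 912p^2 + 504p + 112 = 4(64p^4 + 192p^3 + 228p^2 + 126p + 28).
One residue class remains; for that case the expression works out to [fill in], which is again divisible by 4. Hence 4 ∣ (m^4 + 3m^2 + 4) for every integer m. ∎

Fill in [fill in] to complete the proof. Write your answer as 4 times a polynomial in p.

4(64p^4 + 128p^3 + 108p^2 + 44p + 8)

Only m ≡ 2 (mod 4) is unaccounted for. Put m = 4p+2:
(4p+2)^4 + 3(4p+2)^2 + 4 expands to 256p^4 + 512p^3 + 432p^2 + 176p + 32,
and factoring out 4 leaves 4(64p^4 + 128p^3 + 108p^2 + 44p + 8).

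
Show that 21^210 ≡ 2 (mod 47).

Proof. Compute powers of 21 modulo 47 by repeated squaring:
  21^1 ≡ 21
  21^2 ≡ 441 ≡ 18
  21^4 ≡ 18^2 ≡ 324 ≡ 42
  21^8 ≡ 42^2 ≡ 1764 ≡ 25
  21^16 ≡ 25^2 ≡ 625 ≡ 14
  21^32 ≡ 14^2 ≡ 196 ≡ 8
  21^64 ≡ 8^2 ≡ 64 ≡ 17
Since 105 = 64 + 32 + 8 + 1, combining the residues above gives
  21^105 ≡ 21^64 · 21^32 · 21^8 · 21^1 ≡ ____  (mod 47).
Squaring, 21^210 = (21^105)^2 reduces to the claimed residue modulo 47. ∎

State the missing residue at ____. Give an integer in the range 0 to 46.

7

Multiply the listed residues: 17 · 8 · 25 · 21 = 136 → 3400 → 71400.
Reducing modulo 47: 71400 = 1519·47 + 7, so 21^105 ≡ 7.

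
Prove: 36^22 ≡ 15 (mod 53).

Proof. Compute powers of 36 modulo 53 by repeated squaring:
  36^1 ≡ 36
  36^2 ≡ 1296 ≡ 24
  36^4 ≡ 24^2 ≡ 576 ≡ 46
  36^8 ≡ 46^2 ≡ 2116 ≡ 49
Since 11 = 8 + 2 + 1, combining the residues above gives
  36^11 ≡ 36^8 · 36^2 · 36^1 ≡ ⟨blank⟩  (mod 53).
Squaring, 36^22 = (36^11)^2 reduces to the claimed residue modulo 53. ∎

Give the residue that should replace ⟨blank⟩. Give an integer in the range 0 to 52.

Multiply the listed residues: 49 · 24 · 36 = 1176 → 42336.
Reducing modulo 53: 42336 = 798·53 + 42, so 36^11 ≡ 42.

42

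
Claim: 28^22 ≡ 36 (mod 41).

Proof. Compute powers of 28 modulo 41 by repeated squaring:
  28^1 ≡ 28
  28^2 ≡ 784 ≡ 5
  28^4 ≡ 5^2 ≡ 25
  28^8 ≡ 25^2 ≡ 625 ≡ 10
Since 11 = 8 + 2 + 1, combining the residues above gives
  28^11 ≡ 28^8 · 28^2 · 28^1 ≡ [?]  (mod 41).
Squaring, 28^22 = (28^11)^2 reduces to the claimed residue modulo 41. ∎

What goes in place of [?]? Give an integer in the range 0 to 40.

6

Multiply the listed residues: 10 · 5 · 28 = 50 → 1400.
Reducing modulo 41: 1400 = 34·41 + 6, so 28^11 ≡ 6.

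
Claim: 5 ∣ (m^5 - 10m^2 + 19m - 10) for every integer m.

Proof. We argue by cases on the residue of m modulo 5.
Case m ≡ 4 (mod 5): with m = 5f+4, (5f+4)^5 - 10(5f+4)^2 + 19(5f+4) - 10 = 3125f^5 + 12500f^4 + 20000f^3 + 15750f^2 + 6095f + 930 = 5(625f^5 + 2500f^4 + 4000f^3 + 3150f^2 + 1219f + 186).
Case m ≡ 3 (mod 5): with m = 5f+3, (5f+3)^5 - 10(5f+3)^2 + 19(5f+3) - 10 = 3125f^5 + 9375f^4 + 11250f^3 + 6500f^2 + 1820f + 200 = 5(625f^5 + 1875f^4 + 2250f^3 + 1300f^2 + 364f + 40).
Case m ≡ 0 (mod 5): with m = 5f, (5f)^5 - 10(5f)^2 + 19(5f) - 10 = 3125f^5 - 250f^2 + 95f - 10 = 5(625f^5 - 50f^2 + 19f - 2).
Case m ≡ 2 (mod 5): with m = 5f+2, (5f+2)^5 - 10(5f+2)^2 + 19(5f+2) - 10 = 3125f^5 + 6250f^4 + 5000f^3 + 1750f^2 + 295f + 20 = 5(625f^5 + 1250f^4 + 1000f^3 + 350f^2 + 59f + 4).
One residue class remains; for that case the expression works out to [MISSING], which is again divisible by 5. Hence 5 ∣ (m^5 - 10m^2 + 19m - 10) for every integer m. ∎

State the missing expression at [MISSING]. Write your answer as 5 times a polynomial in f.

5(625f^5 + 625f^4 + 250f^3 + 4f)

The residues treated are {4, 3, 0, 2}, so the missing case is m ≡ 1 (mod 5); write m = 5f+1.
Then (5f+1)^5 - 10(5f+1)^2 + 19(5f+1) - 10 = 3125f^5 + 3125f^4 + 1250f^3 + 20f = 5(625f^5 + 625f^4 + 250f^3 + 4f).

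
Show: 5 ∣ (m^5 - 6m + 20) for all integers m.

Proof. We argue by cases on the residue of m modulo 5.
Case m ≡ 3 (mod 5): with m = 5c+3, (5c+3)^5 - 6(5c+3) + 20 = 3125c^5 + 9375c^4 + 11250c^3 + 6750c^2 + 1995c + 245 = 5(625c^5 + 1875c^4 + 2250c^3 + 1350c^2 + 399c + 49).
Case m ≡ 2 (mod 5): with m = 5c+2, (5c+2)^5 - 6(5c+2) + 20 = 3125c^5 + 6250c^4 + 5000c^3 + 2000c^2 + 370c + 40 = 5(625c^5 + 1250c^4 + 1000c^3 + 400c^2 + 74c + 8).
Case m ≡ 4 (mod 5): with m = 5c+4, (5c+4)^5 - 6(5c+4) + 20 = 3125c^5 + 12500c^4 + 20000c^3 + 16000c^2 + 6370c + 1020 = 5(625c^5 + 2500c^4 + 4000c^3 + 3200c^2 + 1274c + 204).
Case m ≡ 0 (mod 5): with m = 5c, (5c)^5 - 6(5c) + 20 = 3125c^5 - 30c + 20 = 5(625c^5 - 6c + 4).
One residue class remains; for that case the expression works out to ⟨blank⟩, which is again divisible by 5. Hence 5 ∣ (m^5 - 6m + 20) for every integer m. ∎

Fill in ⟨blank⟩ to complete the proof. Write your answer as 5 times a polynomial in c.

Only m ≡ 1 (mod 5) is unaccounted for. Put m = 5c+1:
(5c+1)^5 - 6(5c+1) + 20 expands to 3125c^5 + 3125c^4 + 1250c^3 + 250c^2 - 5c + 15,
and factoring out 5 leaves 5(625c^5 + 625c^4 + 250c^3 + 50c^2 - c + 3).

5(625c^5 + 625c^4 + 250c^3 + 50c^2 - c + 3)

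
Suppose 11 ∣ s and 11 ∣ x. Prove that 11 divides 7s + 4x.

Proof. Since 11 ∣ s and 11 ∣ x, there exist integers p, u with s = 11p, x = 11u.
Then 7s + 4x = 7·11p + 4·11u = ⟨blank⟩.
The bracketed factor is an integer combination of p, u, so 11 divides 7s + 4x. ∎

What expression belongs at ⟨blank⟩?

11(7p + 4u)

Pull the common 11 out of every term: 7·11p + 4·11u = 11(7p + 4u).
7p + 4u is an integer, which exhibits the divisibility.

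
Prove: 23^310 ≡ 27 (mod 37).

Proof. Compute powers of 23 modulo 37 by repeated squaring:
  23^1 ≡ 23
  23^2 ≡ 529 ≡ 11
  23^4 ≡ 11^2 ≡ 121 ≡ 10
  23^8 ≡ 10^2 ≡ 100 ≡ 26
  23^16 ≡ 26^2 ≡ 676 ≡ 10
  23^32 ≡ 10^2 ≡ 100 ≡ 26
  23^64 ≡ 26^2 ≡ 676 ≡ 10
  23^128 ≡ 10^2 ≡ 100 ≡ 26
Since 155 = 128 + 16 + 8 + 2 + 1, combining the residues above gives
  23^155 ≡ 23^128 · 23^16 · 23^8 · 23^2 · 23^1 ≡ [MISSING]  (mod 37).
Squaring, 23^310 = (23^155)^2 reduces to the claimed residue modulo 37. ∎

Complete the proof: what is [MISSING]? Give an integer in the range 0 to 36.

23^128 · 23^16 · 23^8 · 23^2 · 23^1 ≡ 26 · 10 · 26 · 11 · 23 = 1710280.
1710280 mod 37 = 29, so 23^155 ≡ 29 (mod 37).

29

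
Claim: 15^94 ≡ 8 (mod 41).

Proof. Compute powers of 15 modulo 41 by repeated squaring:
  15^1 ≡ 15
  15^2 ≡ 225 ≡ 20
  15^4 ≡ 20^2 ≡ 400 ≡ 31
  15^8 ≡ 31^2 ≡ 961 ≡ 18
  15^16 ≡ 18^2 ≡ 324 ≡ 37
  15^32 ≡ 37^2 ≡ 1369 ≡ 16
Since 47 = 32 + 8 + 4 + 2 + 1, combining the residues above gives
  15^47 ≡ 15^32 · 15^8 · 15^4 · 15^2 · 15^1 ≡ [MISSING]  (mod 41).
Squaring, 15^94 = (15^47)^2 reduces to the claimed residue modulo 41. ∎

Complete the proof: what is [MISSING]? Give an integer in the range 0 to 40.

34

Multiply the listed residues: 16 · 18 · 31 · 20 · 15 = 288 → 8928 → 178560 → 2678400.
Reducing modulo 41: 2678400 = 65326·41 + 34, so 15^47 ≡ 34.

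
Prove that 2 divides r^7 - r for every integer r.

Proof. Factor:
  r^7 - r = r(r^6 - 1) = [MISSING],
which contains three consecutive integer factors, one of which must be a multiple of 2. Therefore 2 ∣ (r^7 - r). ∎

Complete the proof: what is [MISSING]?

(r - 1)r(r + 1)(r^4 + r^2 + 1)

r^6 - 1 = (r^2 - 1)(r^4 + r^2 + 1), and r^2 - 1 = (r-1)(r+1).
So r(r^6 - 1) = (r - 1)r(r + 1)(r^4 + r^2 + 1).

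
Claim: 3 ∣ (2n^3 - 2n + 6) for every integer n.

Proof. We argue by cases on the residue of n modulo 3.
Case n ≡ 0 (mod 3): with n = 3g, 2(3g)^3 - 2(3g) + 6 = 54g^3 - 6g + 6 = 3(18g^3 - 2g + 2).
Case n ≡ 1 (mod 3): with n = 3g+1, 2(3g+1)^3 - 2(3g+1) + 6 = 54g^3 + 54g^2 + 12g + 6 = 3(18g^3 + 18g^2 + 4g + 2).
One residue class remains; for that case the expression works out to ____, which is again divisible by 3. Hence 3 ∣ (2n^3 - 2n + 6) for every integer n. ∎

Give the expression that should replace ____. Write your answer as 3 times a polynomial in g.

3(18g^3 + 36g^2 + 22g + 6)

Only n ≡ 2 (mod 3) is unaccounted for. Put n = 3g+2:
2(3g+2)^3 - 2(3g+2) + 6 expands to 54g^3 + 108g^2 + 66g + 18,
and factoring out 3 leaves 3(18g^3 + 36g^2 + 22g + 6).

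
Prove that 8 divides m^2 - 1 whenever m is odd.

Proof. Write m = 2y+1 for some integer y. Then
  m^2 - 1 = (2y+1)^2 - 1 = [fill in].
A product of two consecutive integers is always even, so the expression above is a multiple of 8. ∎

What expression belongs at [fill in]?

(2y+1)^2 - 1 = 4y^2 + 4y + 1 - 1 = 4y^2 + 4y = 4y(y+1).
Since y and y+1 are consecutive, y(y+1) is even, and 4·(even) is a multiple of 8.

4y(y + 1)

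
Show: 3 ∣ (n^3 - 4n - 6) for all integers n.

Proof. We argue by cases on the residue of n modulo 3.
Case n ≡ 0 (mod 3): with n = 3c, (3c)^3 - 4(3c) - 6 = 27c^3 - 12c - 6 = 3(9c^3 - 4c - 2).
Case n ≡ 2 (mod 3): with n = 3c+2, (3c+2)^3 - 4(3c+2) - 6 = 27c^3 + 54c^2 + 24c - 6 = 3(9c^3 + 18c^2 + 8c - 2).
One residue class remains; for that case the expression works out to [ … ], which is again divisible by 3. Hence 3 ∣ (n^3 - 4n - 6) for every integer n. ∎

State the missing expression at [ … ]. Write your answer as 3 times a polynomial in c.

3(9c^3 + 9c^2 - c - 3)

The residues treated are {0, 2}, so the missing case is n ≡ 1 (mod 3); write n = 3c+1.
Then (3c+1)^3 - 4(3c+1) - 6 = 27c^3 + 27c^2 - 3c - 9 = 3(9c^3 + 9c^2 - c - 3).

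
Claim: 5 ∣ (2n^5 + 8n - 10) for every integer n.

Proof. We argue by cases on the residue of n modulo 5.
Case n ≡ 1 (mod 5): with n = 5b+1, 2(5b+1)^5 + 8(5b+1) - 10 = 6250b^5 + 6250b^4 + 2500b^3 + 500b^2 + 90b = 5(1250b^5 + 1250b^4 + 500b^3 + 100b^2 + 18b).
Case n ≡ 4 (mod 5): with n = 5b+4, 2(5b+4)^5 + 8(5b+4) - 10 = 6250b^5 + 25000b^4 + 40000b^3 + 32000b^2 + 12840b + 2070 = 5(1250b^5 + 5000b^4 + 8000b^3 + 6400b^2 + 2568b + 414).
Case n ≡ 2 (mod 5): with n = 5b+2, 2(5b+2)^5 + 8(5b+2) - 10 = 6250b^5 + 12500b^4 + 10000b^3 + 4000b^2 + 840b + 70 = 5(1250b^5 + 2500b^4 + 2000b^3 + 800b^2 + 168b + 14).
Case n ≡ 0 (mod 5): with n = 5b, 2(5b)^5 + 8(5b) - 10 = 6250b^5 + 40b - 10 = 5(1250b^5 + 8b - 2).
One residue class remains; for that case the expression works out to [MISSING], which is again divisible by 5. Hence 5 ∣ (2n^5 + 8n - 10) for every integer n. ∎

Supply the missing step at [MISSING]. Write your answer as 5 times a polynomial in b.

Only n ≡ 3 (mod 5) is unaccounted for. Put n = 5b+3:
2(5b+3)^5 + 8(5b+3) - 10 expands to 6250b^5 + 18750b^4 + 22500b^3 + 13500b^2 + 4090b + 500,
and factoring out 5 leaves 5(1250b^5 + 3750b^4 + 4500b^3 + 2700b^2 + 818b + 100).

5(1250b^5 + 3750b^4 + 4500b^3 + 2700b^2 + 818b + 100)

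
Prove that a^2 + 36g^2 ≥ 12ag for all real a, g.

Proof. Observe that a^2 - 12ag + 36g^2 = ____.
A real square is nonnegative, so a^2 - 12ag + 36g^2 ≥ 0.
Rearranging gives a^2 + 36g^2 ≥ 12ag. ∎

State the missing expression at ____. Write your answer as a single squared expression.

(a - 6g)^2

a^2 - 12ag + 36g^2 is a perfect-square trinomial: the outer terms are (a)^2 and (6g)^2, and the cross term is -2·a·6g.
So a^2 - 12ag + 36g^2 = (a - 6g)^2 ≥ 0.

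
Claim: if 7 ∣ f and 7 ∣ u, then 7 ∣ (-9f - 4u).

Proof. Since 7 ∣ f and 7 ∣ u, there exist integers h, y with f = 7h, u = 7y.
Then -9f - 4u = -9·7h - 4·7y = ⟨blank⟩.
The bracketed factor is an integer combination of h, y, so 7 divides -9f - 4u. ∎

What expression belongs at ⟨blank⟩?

7(-9h - 4y)

Pull the common 7 out of every term: -9·7h - 4·7y = 7(-9h - 4y).
-9h - 4y is an integer, which exhibits the divisibility.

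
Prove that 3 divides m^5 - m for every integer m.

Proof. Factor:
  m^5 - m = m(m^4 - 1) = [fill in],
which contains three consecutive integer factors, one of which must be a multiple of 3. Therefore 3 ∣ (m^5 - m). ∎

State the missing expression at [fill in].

m^4 - 1 = (m^2 - 1)(m^2 + 1), and m^2 - 1 = (m-1)(m+1).
So m(m^4 - 1) = (m - 1)m(m + 1)(m^2 + 1).

(m - 1)m(m + 1)(m^2 + 1)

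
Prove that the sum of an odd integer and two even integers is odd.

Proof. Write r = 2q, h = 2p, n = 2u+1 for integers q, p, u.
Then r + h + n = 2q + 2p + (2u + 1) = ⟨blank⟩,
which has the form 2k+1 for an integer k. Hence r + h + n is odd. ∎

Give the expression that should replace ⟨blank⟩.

2q + 2p + (2u + 1) = 2p + 2q + 2u + 1
= 2(p + q + u) + 1.
Since p + q + u is an integer, the sum is of the form 2k+1 for an integer k.

2(p + q + u) + 1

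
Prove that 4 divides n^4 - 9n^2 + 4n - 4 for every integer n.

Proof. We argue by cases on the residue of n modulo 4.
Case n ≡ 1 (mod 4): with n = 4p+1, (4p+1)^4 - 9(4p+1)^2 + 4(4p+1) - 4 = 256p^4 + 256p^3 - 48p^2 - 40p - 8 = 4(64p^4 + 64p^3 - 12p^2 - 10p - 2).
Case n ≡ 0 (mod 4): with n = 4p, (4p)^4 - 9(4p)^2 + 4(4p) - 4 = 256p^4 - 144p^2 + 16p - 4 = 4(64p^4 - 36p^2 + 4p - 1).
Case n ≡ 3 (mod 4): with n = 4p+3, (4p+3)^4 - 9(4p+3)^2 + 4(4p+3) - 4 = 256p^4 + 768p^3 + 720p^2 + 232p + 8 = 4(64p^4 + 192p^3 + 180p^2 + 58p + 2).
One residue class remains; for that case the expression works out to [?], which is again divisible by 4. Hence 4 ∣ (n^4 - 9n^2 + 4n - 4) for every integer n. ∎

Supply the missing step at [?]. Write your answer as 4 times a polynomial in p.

4(64p^4 + 128p^3 + 60p^2 - 4)

Only n ≡ 2 (mod 4) is unaccounted for. Put n = 4p+2:
(4p+2)^4 - 9(4p+2)^2 + 4(4p+2) - 4 expands to 256p^4 + 512p^3 + 240p^2 - 16,
and factoring out 4 leaves 4(64p^4 + 128p^3 + 60p^2 - 4).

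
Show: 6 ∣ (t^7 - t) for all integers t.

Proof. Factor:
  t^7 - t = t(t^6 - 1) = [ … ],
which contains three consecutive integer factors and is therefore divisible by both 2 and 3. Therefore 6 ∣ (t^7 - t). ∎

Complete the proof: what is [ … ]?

(t - 1)t(t + 1)(t^4 + t^2 + 1)

t^6 - 1 = (t^2 - 1)(t^4 + t^2 + 1), and t^2 - 1 = (t-1)(t+1).
So t(t^6 - 1) = (t - 1)t(t + 1)(t^4 + t^2 + 1).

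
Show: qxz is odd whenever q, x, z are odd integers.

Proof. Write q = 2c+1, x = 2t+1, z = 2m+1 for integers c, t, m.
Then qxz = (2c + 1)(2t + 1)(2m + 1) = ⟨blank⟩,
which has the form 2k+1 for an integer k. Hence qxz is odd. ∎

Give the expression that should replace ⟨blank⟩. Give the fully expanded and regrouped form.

Expanding: (2c + 1)(2t + 1)(2m + 1) = 8cmt + 4cm + 4ct + 2c + 4mt + 2m + 2t + 1.
Every term except the constant is even, so this is 2(4cmt + 2cm + 2ct + c + 2mt + m + t) + 1,
and 4cmt + 2cm + 2ct + c + 2mt + m + t ∈ ℤ gives the required form.

2(4cmt + 2cm + 2ct + c + 2mt + m + t) + 1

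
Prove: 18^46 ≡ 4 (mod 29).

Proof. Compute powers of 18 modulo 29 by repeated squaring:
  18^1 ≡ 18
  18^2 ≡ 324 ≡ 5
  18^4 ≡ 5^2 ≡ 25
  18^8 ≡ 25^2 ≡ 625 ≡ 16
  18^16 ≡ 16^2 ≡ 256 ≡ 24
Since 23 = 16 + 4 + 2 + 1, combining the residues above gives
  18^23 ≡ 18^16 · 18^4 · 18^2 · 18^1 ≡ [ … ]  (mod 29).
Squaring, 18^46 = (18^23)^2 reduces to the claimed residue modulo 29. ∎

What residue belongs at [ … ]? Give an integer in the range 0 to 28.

2

18^16 · 18^4 · 18^2 · 18^1 ≡ 24 · 25 · 5 · 18 = 54000.
54000 mod 29 = 2, so 18^23 ≡ 2 (mod 29).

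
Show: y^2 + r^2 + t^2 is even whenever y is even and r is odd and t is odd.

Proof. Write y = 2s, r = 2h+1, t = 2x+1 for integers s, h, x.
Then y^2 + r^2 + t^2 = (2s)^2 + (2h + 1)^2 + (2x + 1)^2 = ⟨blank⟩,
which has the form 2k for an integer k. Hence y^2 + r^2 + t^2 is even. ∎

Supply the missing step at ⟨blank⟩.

Expanding: (2s)^2 + (2h + 1)^2 + (2x + 1)^2 = 4h^2 + 4h + 4s^2 + 4x^2 + 4x + 2.
Every term is even; pulling out the factor of 2 gives 2(2h^2 + 2h + 2s^2 + 2x^2 + 2x + 1).

2(2h^2 + 2h + 2s^2 + 2x^2 + 2x + 1)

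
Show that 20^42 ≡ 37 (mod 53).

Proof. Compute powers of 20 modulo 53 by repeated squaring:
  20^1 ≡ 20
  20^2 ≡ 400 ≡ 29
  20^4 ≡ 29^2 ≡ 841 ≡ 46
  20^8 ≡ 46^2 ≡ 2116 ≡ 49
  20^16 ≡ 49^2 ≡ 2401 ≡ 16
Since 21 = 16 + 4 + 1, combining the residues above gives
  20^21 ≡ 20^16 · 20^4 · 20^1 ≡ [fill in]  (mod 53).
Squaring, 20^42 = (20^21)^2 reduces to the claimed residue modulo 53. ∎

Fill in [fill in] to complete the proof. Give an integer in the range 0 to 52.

39

20^16 · 20^4 · 20^1 ≡ 16 · 46 · 20 = 14720.
14720 mod 53 = 39, so 20^21 ≡ 39 (mod 53).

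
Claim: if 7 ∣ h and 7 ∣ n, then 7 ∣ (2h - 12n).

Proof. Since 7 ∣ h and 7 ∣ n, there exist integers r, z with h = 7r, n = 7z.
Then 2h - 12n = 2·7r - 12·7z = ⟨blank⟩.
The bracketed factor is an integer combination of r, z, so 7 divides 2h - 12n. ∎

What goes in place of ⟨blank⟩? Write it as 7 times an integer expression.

Each term has a factor of 7: 2·7r - 12·7z = 7·(2r - 12z).
Since 2r - 12z is an integer, 7 ∣ (2h - 12n).

7(2r - 12z)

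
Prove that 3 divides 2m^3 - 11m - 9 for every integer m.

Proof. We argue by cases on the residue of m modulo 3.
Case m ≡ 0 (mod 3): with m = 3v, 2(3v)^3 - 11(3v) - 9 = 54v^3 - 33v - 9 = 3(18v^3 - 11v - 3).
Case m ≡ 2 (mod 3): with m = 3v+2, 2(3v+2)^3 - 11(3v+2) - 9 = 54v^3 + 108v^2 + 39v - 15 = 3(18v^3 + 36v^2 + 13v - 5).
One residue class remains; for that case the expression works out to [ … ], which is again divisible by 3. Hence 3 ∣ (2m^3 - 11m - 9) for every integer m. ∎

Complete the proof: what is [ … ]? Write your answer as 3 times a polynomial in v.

3(18v^3 + 18v^2 - 5v - 6)

The residues treated are {0, 2}, so the missing case is m ≡ 1 (mod 3); write m = 3v+1.
Then 2(3v+1)^3 - 11(3v+1) - 9 = 54v^3 + 54v^2 - 15v - 18 = 3(18v^3 + 18v^2 - 5v - 6).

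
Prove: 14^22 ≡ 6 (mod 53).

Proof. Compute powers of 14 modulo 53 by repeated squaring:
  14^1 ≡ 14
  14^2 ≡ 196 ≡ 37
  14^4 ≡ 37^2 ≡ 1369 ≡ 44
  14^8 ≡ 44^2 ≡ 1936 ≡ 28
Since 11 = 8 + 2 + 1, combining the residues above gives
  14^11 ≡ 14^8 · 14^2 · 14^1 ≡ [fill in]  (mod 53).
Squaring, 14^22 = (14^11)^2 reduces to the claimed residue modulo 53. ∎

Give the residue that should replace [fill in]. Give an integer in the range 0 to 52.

Multiply the listed residues: 28 · 37 · 14 = 1036 → 14504.
Reducing modulo 53: 14504 = 273·53 + 35, so 14^11 ≡ 35.

35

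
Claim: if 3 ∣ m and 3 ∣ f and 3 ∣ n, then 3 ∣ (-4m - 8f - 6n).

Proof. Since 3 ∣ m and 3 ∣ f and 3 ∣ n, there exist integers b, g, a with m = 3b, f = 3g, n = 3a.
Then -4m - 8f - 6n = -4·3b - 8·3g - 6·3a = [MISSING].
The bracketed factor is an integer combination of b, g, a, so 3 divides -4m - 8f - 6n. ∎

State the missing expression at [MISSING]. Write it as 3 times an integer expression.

3(-6a - 4b - 8g)

Each term has a factor of 3: -4·3b - 8·3g - 6·3a = 3·(-6a - 4b - 8g).
Since -6a - 4b - 8g is an integer, 3 ∣ (-4m - 8f - 6n).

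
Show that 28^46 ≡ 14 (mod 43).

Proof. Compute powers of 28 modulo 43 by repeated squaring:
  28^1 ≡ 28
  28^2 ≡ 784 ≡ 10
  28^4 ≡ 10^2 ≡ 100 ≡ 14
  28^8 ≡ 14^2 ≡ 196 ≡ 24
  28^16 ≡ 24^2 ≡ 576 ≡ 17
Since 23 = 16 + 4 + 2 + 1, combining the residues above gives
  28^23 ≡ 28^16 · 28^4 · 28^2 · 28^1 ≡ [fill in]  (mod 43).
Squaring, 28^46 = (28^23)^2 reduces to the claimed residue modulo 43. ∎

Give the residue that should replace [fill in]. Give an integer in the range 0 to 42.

33

28^16 · 28^4 · 28^2 · 28^1 ≡ 17 · 14 · 10 · 28 = 66640.
66640 mod 43 = 33, so 28^23 ≡ 33 (mod 43).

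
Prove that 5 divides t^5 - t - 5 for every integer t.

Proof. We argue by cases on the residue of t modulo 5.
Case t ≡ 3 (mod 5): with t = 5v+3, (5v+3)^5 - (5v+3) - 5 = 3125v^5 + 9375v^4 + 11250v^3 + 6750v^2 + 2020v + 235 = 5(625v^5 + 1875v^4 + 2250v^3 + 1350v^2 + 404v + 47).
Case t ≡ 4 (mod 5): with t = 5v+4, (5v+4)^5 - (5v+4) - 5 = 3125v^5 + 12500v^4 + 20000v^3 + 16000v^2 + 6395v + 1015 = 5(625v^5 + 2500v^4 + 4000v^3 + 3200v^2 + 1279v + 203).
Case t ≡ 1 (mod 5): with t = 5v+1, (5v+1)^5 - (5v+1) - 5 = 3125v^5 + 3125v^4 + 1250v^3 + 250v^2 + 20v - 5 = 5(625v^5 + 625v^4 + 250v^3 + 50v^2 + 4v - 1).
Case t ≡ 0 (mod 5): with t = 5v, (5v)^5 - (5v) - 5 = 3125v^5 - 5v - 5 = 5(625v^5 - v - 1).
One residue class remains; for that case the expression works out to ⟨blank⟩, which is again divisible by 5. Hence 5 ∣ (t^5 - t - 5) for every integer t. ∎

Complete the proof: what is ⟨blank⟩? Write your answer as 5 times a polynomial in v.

The residues treated are {3, 4, 1, 0}, so the missing case is t ≡ 2 (mod 5); write t = 5v+2.
Then (5v+2)^5 - (5v+2) - 5 = 3125v^5 + 6250v^4 + 5000v^3 + 2000v^2 + 395v + 25 = 5(625v^5 + 1250v^4 + 1000v^3 + 400v^2 + 79v + 5).

5(625v^5 + 1250v^4 + 1000v^3 + 400v^2 + 79v + 5)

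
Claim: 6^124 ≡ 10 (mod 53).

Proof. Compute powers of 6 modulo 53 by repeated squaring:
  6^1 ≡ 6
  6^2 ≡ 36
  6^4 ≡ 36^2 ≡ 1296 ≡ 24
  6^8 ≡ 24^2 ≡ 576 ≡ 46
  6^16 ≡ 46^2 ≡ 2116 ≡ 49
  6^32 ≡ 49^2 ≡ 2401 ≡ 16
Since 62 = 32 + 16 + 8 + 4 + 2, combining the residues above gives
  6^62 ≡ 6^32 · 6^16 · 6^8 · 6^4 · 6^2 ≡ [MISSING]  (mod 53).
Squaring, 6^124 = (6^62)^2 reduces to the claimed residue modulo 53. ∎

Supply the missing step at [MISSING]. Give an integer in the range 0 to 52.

13

6^32 · 6^16 · 6^8 · 6^4 · 6^2 ≡ 16 · 49 · 46 · 24 · 36 = 31159296.
31159296 mod 53 = 13, so 6^62 ≡ 13 (mod 53).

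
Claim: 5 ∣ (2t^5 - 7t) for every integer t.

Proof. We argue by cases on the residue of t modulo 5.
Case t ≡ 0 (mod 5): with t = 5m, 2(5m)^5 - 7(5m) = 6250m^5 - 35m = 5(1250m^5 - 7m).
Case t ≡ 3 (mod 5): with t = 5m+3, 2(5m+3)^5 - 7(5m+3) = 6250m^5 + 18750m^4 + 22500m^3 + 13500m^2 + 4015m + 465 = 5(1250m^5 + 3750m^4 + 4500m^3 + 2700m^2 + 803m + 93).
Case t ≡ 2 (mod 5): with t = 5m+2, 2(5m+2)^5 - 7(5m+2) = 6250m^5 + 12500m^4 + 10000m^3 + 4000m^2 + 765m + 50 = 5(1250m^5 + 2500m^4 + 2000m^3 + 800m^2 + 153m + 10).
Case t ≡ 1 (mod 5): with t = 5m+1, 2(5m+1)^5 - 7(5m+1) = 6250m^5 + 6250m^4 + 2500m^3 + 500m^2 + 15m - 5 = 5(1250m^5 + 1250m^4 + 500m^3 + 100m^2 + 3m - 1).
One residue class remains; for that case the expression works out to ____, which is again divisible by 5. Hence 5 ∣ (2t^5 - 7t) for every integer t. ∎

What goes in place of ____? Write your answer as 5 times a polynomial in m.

5(1250m^5 + 5000m^4 + 8000m^3 + 6400m^2 + 2553m + 404)

Only t ≡ 4 (mod 5) is unaccounted for. Put t = 5m+4:
2(5m+4)^5 - 7(5m+4) expands to 6250m^5 + 25000m^4 + 40000m^3 + 32000m^2 + 12765m + 2020,
and factoring out 5 leaves 5(1250m^5 + 5000m^4 + 8000m^3 + 6400m^2 + 2553m + 404).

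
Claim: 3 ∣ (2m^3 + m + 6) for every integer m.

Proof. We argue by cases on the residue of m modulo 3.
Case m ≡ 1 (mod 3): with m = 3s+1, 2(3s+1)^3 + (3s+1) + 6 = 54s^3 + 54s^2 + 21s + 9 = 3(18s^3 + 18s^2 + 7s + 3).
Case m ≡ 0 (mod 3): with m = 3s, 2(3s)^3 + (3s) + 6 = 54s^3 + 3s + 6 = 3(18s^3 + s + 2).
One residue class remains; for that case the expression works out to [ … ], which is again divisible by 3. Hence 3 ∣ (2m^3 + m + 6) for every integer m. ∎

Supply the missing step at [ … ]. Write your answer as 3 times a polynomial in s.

The residues treated are {1, 0}, so the missing case is m ≡ 2 (mod 3); write m = 3s+2.
Then 2(3s+2)^3 + (3s+2) + 6 = 54s^3 + 108s^2 + 75s + 24 = 3(18s^3 + 36s^2 + 25s + 8).

3(18s^3 + 36s^2 + 25s + 8)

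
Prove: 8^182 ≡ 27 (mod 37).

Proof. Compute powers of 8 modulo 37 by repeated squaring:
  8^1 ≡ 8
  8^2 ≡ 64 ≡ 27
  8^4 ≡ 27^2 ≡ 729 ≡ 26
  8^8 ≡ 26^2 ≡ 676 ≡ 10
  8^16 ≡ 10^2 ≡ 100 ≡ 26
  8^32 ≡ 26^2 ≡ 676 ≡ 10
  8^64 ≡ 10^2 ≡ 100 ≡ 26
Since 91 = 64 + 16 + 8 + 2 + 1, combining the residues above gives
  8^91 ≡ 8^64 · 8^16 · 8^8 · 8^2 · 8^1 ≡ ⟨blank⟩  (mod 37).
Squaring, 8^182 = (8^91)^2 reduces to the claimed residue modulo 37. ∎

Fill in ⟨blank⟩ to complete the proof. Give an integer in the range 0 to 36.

Multiply the listed residues: 26 · 26 · 10 · 27 · 8 = 676 → 6760 → 182520 → 1460160.
Reducing modulo 37: 1460160 = 39463·37 + 29, so 8^91 ≡ 29.

29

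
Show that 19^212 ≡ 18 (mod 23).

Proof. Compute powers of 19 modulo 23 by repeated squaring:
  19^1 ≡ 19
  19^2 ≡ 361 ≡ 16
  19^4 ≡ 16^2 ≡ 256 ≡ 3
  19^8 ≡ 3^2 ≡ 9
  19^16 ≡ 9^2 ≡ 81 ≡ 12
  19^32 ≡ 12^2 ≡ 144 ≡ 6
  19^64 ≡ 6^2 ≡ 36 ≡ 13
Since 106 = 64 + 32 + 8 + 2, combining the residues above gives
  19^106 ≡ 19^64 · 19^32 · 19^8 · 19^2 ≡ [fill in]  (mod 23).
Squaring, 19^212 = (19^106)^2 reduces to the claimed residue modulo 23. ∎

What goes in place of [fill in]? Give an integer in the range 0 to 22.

Multiply the listed residues: 13 · 6 · 9 · 16 = 78 → 702 → 11232.
Reducing modulo 23: 11232 = 488·23 + 8, so 19^106 ≡ 8.

8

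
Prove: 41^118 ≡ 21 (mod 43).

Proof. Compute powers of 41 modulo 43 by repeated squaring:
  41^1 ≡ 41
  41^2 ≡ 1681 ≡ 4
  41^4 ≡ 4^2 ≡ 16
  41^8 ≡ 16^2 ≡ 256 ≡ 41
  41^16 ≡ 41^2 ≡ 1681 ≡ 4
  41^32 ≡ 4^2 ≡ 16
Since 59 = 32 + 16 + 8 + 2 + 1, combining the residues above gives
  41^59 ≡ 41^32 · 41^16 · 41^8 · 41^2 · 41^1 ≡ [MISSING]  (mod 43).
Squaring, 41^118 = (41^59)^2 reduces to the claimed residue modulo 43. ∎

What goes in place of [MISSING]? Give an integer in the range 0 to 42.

Multiply the listed residues: 16 · 4 · 41 · 4 · 41 = 64 → 2624 → 10496 → 430336.
Reducing modulo 43: 430336 = 10007·43 + 35, so 41^59 ≡ 35.

35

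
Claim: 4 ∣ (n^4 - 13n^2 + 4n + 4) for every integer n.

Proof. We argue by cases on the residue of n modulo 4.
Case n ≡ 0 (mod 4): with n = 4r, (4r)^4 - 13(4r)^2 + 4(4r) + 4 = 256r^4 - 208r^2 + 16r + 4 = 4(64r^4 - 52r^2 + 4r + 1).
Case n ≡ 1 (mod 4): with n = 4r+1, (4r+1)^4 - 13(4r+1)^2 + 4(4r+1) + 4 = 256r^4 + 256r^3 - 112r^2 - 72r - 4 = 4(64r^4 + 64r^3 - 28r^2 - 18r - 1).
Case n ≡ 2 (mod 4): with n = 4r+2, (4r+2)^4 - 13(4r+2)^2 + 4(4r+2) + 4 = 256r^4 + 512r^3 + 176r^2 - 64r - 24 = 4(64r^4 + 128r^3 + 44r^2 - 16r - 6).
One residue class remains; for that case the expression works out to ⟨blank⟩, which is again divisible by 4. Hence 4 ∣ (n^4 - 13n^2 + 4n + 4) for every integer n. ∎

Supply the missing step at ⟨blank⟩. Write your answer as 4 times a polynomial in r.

The residues treated are {0, 1, 2}, so the missing case is n ≡ 3 (mod 4); write n = 4r+3.
Then (4r+3)^4 - 13(4r+3)^2 + 4(4r+3) + 4 = 256r^4 + 768r^3 + 656r^2 + 136r - 20 = 4(64r^4 + 192r^3 + 164r^2 + 34r - 5).

4(64r^4 + 192r^3 + 164r^2 + 34r - 5)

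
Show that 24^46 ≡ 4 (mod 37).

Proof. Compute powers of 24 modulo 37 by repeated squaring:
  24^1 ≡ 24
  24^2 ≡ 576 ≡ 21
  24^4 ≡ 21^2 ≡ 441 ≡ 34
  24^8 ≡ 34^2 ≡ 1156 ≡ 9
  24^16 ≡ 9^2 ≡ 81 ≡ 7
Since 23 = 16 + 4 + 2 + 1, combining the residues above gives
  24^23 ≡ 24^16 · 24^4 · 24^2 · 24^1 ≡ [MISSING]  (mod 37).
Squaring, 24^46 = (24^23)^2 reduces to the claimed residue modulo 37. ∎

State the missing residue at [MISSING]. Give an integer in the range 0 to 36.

Multiply the listed residues: 7 · 34 · 21 · 24 = 238 → 4998 → 119952.
Reducing modulo 37: 119952 = 3241·37 + 35, so 24^23 ≡ 35.

35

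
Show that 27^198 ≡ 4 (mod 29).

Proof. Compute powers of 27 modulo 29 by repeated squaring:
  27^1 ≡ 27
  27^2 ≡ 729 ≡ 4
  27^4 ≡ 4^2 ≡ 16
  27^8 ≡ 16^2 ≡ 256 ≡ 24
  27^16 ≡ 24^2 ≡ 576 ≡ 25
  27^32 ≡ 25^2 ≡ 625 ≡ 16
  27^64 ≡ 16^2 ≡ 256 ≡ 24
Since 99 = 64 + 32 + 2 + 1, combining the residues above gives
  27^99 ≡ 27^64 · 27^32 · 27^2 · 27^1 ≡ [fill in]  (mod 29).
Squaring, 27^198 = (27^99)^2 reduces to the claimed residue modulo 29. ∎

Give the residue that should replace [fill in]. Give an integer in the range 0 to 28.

2

Multiply the listed residues: 24 · 16 · 4 · 27 = 384 → 1536 → 41472.
Reducing modulo 29: 41472 = 1430·29 + 2, so 27^99 ≡ 2.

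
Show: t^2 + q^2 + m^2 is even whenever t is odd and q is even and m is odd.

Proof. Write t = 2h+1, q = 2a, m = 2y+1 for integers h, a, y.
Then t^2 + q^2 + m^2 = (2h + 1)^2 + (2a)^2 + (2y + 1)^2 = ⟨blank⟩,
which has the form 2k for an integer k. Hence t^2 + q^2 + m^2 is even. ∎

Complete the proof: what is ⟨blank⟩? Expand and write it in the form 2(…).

Expanding: (2h + 1)^2 + (2a)^2 + (2y + 1)^2 = 4a^2 + 4h^2 + 4h + 4y^2 + 4y + 2.
Every term is even; pulling out the factor of 2 gives 2(2a^2 + 2h^2 + 2h + 2y^2 + 2y + 1).

2(2a^2 + 2h^2 + 2h + 2y^2 + 2y + 1)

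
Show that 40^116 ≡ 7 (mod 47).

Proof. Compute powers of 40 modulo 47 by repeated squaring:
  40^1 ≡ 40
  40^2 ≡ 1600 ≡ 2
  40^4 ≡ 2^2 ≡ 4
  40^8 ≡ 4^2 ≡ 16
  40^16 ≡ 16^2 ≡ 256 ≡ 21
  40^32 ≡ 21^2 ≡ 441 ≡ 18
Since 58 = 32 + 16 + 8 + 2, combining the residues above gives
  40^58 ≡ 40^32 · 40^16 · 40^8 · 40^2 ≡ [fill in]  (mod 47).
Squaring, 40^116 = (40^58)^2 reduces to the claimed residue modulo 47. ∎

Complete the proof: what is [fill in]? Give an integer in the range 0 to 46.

17

Multiply the listed residues: 18 · 21 · 16 · 2 = 378 → 6048 → 12096.
Reducing modulo 47: 12096 = 257·47 + 17, so 40^58 ≡ 17.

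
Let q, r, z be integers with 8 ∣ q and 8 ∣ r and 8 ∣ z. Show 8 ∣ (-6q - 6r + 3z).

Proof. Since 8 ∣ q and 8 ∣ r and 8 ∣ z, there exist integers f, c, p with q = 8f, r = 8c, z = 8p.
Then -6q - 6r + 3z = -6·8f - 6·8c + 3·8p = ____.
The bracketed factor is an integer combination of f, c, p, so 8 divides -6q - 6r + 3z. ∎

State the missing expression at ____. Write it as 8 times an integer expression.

Each term has a factor of 8: -6·8f - 6·8c + 3·8p = 8·(-6c - 6f + 3p).
Since -6c - 6f + 3p is an integer, 8 ∣ (-6q - 6r + 3z).

8(-6c - 6f + 3p)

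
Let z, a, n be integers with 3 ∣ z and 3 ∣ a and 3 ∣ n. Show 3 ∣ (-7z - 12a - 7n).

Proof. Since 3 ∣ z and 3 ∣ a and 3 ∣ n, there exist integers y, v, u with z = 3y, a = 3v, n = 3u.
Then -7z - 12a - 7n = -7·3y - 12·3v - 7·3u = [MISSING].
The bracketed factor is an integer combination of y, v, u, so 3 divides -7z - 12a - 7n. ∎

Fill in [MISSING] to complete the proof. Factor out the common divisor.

Each term has a factor of 3: -7·3y - 12·3v - 7·3u = 3·(-7u - 12v - 7y).
Since -7u - 12v - 7y is an integer, 3 ∣ (-7z - 12a - 7n).

3(-7u - 12v - 7y)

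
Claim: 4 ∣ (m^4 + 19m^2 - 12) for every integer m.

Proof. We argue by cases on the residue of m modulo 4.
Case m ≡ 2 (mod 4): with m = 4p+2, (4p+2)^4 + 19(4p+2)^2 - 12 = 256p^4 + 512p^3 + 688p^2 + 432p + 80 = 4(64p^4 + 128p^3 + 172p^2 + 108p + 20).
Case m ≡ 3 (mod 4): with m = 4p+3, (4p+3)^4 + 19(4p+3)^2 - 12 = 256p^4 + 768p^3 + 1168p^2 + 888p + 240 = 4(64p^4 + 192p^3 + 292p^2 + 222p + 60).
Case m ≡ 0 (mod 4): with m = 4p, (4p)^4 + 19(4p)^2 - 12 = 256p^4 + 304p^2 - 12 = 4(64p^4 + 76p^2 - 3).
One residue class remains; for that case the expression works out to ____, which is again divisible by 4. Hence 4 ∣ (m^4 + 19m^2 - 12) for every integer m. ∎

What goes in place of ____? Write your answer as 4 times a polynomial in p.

4(64p^4 + 64p^3 + 100p^2 + 42p + 2)

Only m ≡ 1 (mod 4) is unaccounted for. Put m = 4p+1:
(4p+1)^4 + 19(4p+1)^2 - 12 expands to 256p^4 + 256p^3 + 400p^2 + 168p + 8,
and factoring out 4 leaves 4(64p^4 + 64p^3 + 100p^2 + 42p + 2).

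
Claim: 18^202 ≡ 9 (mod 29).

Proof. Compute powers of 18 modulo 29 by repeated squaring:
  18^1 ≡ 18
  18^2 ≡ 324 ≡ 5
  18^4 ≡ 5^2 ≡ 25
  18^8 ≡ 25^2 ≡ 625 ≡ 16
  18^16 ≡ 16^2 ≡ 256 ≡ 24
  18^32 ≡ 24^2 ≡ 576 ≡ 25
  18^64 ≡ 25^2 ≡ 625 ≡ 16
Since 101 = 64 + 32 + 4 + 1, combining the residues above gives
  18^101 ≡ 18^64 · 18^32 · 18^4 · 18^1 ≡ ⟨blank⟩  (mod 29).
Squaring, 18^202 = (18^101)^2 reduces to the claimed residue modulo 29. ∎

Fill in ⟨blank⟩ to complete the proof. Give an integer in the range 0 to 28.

26

18^64 · 18^32 · 18^4 · 18^1 ≡ 16 · 25 · 25 · 18 = 180000.
180000 mod 29 = 26, so 18^101 ≡ 26 (mod 29).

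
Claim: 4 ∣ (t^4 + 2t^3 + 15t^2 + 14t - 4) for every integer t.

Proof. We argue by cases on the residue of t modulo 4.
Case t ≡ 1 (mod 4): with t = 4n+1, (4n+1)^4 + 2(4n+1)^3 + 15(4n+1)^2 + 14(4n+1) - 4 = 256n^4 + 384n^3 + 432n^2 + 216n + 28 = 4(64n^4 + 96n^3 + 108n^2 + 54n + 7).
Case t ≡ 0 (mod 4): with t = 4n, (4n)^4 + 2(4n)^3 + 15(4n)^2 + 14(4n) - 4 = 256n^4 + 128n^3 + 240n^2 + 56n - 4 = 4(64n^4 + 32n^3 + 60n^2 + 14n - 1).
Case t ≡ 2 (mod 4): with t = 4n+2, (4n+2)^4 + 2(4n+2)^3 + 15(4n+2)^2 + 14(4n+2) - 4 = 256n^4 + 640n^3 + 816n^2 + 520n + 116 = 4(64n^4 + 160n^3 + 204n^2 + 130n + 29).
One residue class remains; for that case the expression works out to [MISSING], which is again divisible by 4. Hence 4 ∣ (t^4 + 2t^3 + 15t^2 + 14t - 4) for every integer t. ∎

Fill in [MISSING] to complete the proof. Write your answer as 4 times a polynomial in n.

4(64n^4 + 224n^3 + 348n^2 + 266n + 77)

Only t ≡ 3 (mod 4) is unaccounted for. Put t = 4n+3:
(4n+3)^4 + 2(4n+3)^3 + 15(4n+3)^2 + 14(4n+3) - 4 expands to 256n^4 + 896n^3 + 1392n^2 + 1064n + 308,
and factoring out 4 leaves 4(64n^4 + 224n^3 + 348n^2 + 266n + 77).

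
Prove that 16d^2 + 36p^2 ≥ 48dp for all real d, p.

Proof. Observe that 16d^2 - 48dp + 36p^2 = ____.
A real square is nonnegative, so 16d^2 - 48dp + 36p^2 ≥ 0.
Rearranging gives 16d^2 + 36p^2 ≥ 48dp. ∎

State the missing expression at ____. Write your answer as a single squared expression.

(4d - 6p)^2

The leading and trailing coefficients are 4^2 and 6^2, and 48 = 2·4·6, so the trinomial is (4d - 6p)^2.
Hence 16d^2 - 48dp + 36p^2 ≥ 0.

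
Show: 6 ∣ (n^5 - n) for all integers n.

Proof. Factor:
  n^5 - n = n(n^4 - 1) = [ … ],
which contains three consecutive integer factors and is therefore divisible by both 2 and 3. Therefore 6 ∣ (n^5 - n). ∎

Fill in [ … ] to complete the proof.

n^4 - 1 = (n^2 - 1)(n^2 + 1), and n^2 - 1 = (n-1)(n+1).
So n(n^4 - 1) = (n - 1)n(n + 1)(n^2 + 1).

(n - 1)n(n + 1)(n^2 + 1)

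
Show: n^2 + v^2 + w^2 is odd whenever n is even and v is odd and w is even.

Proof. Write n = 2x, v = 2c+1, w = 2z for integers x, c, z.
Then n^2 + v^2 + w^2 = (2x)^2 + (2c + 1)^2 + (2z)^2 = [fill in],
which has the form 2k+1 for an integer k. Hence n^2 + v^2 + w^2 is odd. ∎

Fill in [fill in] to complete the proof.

(2x)^2 + (2c + 1)^2 + (2z)^2 = 4c^2 + 4c + 4x^2 + 4z^2 + 1
= 2(2c^2 + 2c + 2x^2 + 2z^2) + 1.
Since 2c^2 + 2c + 2x^2 + 2z^2 is an integer, the sum of squares is of the form 2k+1 for an integer k.

2(2c^2 + 2c + 2x^2 + 2z^2) + 1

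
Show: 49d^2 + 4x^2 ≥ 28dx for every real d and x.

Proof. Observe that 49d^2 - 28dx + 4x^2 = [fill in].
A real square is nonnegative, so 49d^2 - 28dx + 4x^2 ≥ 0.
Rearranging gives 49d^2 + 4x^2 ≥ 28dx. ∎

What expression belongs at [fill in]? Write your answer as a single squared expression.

(7d - 2x)^2

49d^2 - 28dx + 4x^2 is a perfect-square trinomial: the outer terms are (7d)^2 and (2x)^2, and the cross term is -2·7d·2x.
So 49d^2 - 28dx + 4x^2 = (7d - 2x)^2 ≥ 0.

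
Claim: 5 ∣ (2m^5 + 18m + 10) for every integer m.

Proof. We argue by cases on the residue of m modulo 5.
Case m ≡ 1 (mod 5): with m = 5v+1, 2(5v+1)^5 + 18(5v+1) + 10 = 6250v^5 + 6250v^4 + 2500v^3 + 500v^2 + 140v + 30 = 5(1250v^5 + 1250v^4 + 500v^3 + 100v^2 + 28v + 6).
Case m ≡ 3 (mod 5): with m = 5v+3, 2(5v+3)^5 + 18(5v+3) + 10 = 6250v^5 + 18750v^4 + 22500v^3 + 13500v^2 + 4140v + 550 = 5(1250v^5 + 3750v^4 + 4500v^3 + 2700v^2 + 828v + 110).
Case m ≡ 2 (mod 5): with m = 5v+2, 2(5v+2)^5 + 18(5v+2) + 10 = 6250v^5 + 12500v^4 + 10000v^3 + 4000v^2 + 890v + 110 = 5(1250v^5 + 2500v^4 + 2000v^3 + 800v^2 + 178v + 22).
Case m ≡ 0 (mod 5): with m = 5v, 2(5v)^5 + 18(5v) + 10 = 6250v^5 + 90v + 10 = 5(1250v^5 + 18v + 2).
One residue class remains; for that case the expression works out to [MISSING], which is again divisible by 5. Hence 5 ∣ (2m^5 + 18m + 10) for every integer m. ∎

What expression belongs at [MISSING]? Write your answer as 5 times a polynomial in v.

The residues treated are {1, 3, 2, 0}, so the missing case is m ≡ 4 (mod 5); write m = 5v+4.
Then 2(5v+4)^5 + 18(5v+4) + 10 = 6250v^5 + 25000v^4 + 40000v^3 + 32000v^2 + 12890v + 2130 = 5(1250v^5 + 5000v^4 + 8000v^3 + 6400v^2 + 2578v + 426).

5(1250v^5 + 5000v^4 + 8000v^3 + 6400v^2 + 2578v + 426)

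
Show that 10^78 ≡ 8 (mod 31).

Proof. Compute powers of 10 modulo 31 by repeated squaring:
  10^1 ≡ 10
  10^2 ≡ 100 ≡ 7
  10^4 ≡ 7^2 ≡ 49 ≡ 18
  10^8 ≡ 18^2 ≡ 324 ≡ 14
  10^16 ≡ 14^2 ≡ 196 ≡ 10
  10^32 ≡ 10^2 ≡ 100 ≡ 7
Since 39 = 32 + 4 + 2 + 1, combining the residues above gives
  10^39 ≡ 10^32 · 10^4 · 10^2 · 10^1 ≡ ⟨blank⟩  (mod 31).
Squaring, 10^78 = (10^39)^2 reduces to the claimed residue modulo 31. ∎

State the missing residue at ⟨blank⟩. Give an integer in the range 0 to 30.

Multiply the listed residues: 7 · 18 · 7 · 10 = 126 → 882 → 8820.
Reducing modulo 31: 8820 = 284·31 + 16, so 10^39 ≡ 16.

16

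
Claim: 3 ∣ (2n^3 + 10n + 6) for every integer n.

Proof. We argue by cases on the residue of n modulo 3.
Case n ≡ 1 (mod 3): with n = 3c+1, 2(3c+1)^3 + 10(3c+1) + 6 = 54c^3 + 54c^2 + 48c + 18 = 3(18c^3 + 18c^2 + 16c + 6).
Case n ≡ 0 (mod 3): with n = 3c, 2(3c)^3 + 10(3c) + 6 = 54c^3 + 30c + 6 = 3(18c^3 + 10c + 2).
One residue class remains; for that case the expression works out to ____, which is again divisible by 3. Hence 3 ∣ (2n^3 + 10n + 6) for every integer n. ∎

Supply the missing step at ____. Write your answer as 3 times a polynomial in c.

3(18c^3 + 36c^2 + 34c + 14)

The residues treated are {1, 0}, so the missing case is n ≡ 2 (mod 3); write n = 3c+2.
Then 2(3c+2)^3 + 10(3c+2) + 6 = 54c^3 + 108c^2 + 102c + 42 = 3(18c^3 + 36c^2 + 34c + 14).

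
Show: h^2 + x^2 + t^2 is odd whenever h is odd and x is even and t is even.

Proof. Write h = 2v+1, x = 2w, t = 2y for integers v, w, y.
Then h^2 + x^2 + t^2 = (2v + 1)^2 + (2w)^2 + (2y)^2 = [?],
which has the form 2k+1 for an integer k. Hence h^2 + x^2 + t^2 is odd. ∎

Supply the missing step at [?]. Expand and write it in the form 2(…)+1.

2(2v^2 + 2v + 2w^2 + 2y^2) + 1

(2v + 1)^2 + (2w)^2 + (2y)^2 = 4v^2 + 4v + 4w^2 + 4y^2 + 1
= 2(2v^2 + 2v + 2w^2 + 2y^2) + 1.
Since 2v^2 + 2v + 2w^2 + 2y^2 is an integer, the sum of squares is of the form 2k+1 for an integer k.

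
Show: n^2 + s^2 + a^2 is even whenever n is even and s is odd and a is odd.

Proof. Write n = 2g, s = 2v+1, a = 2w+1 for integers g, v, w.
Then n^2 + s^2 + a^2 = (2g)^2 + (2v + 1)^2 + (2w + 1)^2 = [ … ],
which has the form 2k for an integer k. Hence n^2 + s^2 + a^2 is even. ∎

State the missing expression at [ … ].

2(2g^2 + 2v^2 + 2v + 2w^2 + 2w + 1)

Expanding: (2g)^2 + (2v + 1)^2 + (2w + 1)^2 = 4g^2 + 4v^2 + 4v + 4w^2 + 4w + 2.
Every term is even; pulling out the factor of 2 gives 2(2g^2 + 2v^2 + 2v + 2w^2 + 2w + 1).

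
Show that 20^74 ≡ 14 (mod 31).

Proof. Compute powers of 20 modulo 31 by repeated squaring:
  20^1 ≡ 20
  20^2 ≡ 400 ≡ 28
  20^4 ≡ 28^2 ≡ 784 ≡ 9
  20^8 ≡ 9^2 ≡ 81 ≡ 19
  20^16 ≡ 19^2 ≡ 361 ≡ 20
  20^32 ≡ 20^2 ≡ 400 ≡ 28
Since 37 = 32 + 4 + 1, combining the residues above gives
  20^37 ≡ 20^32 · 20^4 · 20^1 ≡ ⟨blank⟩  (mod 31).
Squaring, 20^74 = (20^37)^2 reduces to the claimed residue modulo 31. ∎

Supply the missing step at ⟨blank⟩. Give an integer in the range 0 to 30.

20^32 · 20^4 · 20^1 ≡ 28 · 9 · 20 = 5040.
5040 mod 31 = 18, so 20^37 ≡ 18 (mod 31).

18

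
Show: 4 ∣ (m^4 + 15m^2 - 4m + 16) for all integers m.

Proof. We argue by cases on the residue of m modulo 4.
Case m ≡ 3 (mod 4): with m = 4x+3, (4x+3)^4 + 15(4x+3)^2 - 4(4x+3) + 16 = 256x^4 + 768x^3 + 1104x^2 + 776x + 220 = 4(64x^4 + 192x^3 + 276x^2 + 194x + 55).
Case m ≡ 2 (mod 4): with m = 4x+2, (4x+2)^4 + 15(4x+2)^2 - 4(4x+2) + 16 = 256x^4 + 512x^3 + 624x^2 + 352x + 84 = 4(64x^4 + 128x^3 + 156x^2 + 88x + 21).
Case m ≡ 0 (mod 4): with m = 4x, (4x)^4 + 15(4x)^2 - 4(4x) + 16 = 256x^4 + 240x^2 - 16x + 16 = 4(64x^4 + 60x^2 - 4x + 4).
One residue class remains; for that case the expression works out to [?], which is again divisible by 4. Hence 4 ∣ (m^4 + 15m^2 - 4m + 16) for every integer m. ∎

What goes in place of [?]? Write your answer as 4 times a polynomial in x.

4(64x^4 + 64x^3 + 84x^2 + 30x + 7)

The residues treated are {3, 2, 0}, so the missing case is m ≡ 1 (mod 4); write m = 4x+1.
Then (4x+1)^4 + 15(4x+1)^2 - 4(4x+1) + 16 = 256x^4 + 256x^3 + 336x^2 + 120x + 28 = 4(64x^4 + 64x^3 + 84x^2 + 30x + 7).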